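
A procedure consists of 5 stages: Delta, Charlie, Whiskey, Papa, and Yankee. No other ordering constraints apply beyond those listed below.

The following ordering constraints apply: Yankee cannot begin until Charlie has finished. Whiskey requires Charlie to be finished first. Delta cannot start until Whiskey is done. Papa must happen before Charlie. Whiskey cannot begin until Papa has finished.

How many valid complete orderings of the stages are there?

Only Papa has no prerequisites, so it must go first.
Enumerating by repeatedly choosing an available stage (one whose prerequisites are all placed) gives 3 distinct complete orderings.

3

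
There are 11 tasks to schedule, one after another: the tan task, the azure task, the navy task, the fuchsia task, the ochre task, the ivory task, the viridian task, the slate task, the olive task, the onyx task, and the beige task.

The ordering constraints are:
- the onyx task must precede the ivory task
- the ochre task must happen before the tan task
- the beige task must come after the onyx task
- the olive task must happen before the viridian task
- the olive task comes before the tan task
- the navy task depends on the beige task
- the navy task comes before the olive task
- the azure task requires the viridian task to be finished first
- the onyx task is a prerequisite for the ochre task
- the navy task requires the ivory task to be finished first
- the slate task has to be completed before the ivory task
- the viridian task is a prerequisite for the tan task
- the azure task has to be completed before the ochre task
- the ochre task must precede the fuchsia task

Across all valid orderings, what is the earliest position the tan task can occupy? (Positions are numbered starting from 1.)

The tasks that are forced before the tan task, directly or transitively, are the azure task, the navy task, the ochre task, the ivory task, the viridian task, the slate task, the olive task, the onyx task, the beige task. That's 9 tasks.
With 9 mandatory predecessors, the earliest the tan task can sit is position 9+1 = 10, and placing just those 9 first achieves it.

10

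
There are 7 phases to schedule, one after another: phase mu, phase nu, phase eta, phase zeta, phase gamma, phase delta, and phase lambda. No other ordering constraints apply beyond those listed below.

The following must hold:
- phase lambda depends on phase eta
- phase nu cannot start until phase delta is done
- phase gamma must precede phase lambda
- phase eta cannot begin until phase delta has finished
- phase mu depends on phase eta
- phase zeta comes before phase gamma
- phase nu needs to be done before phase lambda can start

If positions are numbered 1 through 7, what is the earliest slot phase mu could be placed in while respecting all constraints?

3

Working backwards through the constraints from phase mu, its full set of required predecessors is phase eta, phase delta — 2 of them.
With 2 mandatory predecessors, the earliest phase mu can sit is position 2+1 = 3, and placing just those 2 first achieves it.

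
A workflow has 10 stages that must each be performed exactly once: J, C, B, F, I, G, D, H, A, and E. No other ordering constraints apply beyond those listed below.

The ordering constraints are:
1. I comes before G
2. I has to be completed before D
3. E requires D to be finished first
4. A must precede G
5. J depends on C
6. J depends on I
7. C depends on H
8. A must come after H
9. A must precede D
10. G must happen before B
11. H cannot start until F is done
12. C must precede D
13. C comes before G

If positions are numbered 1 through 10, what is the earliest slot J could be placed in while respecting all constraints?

Working backwards through the constraints from J, its full set of required predecessors is C, F, I, H — 4 of them.
So at minimum 4 stages come before J, putting J no earlier than position 5. That position is achievable by scheduling exactly those predecessors first.

5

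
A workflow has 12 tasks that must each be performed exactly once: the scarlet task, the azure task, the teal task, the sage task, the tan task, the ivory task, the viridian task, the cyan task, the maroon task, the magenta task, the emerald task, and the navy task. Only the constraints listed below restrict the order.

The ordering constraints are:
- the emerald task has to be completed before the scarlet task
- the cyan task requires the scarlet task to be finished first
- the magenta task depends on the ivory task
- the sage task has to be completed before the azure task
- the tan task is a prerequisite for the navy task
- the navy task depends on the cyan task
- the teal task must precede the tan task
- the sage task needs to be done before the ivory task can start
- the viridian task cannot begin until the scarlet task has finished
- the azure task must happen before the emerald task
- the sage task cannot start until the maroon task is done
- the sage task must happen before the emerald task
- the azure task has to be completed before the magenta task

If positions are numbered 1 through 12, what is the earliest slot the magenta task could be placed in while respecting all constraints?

5

The tasks that are forced before the magenta task, directly or transitively, are the azure task, the sage task, the ivory task, the maroon task. That's 4 tasks.
So at minimum 4 tasks come before the magenta task, putting the magenta task no earlier than position 5. That position is achievable by scheduling exactly those predecessors first.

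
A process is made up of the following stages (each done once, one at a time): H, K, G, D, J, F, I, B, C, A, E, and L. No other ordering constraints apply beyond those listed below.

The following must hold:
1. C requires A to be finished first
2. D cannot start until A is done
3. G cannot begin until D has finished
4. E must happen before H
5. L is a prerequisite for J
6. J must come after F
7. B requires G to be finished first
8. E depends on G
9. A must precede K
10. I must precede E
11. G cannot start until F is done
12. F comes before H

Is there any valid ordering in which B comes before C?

No chain of constraints runs from C to B, so C is not required to come first.
That means at least one valid schedule has B before C.

Yes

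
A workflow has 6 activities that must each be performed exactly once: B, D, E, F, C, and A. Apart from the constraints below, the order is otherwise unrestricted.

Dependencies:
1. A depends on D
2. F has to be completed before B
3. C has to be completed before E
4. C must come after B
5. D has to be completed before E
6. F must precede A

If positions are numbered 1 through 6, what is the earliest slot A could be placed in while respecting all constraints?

3

The activities that are forced before A, directly or transitively, are D, F. That's 2 activities.
So at minimum 2 activities come before A, putting A no earlier than position 3. That position is achievable by scheduling exactly those predecessors first.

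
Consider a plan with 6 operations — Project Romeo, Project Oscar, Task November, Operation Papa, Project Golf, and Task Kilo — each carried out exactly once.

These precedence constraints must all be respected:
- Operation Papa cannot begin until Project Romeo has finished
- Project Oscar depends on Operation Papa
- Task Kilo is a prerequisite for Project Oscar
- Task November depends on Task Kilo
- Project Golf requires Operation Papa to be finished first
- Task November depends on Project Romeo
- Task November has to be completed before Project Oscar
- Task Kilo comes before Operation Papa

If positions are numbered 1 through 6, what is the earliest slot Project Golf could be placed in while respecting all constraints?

Every operation that must precede Project Golf has to come before it. Tracing all chains that end at Project Golf, those operations are: Project Romeo, Operation Papa, Task Kilo — 3 in total.
With 3 mandatory predecessors, the earliest Project Golf can sit is position 3+1 = 4, and placing just those 3 first achieves it.

4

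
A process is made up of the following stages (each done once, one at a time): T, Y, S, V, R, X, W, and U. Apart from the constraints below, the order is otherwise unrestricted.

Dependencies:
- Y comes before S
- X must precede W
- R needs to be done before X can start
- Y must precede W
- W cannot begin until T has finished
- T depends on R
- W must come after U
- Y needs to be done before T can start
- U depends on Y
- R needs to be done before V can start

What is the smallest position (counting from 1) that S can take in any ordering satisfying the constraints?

Working backwards through the constraints from S, its only required predecessor is Y.
So at minimum 1 stage comes before S, putting S no earlier than position 2. That position is achievable by scheduling exactly that predecessor first.

2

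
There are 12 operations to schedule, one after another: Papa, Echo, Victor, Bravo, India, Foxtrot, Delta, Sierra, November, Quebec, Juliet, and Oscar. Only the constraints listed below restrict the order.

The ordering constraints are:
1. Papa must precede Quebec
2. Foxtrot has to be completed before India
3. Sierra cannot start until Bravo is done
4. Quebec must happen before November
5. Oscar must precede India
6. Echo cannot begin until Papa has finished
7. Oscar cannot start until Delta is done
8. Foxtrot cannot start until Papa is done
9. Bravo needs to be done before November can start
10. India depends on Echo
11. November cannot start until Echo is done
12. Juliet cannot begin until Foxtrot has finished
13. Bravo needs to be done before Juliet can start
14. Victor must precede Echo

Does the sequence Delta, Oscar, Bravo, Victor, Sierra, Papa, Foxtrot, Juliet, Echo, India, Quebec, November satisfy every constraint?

Yes

Going through the constraints one by one, each required predecessor appears earlier in the sequence than its dependent — e.g. Bravo (position 3) is before November (position 12), as required.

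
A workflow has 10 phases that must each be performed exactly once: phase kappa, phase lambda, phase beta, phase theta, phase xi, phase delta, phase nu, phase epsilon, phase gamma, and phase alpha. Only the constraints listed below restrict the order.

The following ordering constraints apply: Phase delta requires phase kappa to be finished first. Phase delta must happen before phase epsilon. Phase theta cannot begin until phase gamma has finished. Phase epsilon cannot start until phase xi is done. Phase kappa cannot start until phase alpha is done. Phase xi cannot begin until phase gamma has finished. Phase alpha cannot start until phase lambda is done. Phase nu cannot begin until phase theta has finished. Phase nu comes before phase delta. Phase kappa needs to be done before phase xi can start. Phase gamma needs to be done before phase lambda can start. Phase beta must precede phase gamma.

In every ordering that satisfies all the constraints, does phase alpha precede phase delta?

Following the dependencies: phase alpha → phase kappa → phase delta.
So phase alpha must precede phase delta in any valid ordering.

Yes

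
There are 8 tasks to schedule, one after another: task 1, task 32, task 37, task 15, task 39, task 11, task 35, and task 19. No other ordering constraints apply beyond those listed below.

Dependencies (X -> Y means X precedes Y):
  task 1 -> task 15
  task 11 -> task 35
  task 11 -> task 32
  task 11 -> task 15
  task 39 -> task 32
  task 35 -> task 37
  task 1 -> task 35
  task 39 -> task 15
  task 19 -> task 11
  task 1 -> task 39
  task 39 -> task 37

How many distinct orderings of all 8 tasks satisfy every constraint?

The tasks with no prerequisites are task 1, task 19; any of them can be placed first.
Systematically extending each partial ordering one task at a time and counting, there are 90 complete orderings.

90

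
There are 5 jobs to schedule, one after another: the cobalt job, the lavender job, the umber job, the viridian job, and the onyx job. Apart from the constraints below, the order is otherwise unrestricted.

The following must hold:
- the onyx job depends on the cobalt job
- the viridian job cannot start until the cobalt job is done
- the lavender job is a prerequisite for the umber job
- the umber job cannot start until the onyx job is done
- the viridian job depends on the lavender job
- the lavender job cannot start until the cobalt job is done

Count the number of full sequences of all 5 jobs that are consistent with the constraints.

The cobalt job is the only job with nothing required before it, so every ordering starts there.
Systematically extending each partial ordering one job at a time and counting, there are 5 complete orderings.

5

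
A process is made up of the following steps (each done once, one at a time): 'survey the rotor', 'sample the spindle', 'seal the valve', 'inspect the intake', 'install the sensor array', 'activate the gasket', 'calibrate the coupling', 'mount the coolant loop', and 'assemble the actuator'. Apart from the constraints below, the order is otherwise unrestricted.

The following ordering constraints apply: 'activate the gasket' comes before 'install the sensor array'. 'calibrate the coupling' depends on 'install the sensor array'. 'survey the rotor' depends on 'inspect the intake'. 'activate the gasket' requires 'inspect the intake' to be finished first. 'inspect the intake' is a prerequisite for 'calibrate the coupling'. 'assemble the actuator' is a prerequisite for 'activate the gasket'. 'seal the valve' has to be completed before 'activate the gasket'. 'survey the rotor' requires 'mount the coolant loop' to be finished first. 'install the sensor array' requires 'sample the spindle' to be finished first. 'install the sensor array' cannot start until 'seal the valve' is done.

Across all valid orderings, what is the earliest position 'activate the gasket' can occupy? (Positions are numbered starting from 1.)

4

Working backwards through the constraints from 'activate the gasket', its full set of required predecessors is 'seal the valve', 'inspect the intake', 'assemble the actuator' — 3 of them.
So at minimum 3 steps come before 'activate the gasket', putting 'activate the gasket' no earlier than position 4. That position is achievable by scheduling exactly those predecessors first.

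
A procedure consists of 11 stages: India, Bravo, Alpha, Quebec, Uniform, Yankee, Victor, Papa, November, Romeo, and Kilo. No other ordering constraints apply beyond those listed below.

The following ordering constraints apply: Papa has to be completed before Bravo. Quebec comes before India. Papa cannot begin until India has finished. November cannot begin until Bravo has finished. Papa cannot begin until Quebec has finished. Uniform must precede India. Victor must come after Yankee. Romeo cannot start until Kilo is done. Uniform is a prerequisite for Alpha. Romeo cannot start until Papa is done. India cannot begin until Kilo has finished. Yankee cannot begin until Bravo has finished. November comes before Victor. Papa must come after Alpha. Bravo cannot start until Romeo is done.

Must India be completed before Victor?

Yes

There is a constraint chain India → Papa → Bravo → November → Victor.
So India must precede Victor in any valid ordering.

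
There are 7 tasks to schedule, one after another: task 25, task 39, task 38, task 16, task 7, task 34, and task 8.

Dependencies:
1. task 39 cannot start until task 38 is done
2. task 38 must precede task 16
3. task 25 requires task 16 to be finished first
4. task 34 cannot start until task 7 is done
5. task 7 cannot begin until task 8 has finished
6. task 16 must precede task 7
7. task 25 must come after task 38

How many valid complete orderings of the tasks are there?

2 tasks have no prerequisites (task 38, task 8), so any of them could come first.
Counting all ways to extend the partial order to a total order gives 57.

57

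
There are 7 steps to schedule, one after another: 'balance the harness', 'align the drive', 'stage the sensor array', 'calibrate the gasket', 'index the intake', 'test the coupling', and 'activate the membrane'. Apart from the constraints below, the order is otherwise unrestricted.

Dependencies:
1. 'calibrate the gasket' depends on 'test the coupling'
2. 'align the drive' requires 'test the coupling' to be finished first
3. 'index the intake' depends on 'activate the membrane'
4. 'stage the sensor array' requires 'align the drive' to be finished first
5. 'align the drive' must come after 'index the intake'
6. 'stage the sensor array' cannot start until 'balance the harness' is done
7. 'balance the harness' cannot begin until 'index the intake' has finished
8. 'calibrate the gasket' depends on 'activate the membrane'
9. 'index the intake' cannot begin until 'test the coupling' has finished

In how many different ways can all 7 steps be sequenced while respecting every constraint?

20

The steps with no prerequisites are 'test the coupling', 'activate the membrane'; any of them can be placed first.
Enumerating by repeatedly choosing an available step (one whose prerequisites are all placed) gives 20 distinct complete orderings.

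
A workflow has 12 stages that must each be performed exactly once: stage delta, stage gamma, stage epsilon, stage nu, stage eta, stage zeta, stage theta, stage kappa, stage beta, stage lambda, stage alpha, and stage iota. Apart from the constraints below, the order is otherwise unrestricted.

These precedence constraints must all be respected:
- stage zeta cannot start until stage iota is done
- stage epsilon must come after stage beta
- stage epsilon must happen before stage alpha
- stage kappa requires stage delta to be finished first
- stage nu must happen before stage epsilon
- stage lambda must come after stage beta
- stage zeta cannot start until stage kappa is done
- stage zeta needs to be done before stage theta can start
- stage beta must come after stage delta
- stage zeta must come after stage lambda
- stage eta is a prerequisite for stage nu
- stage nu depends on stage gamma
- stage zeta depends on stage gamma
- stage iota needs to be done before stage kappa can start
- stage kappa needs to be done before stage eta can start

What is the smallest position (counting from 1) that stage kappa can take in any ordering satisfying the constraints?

Working backwards through the constraints from stage kappa, its full set of required predecessors is stage delta, stage iota — 2 of them.
So at minimum 2 stages come before stage kappa, putting stage kappa no earlier than position 3. That position is achievable by scheduling exactly those predecessors first.

3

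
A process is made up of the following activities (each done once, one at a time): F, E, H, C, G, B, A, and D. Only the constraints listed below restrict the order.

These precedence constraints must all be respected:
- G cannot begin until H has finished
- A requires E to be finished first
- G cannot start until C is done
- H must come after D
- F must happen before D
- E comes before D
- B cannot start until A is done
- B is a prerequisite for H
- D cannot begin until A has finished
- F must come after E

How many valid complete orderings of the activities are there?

35

The activities with no prerequisites are E, C; any of them can be placed first.
Enumerating by repeatedly choosing an available activity (one whose prerequisites are all placed) gives 35 distinct complete orderings.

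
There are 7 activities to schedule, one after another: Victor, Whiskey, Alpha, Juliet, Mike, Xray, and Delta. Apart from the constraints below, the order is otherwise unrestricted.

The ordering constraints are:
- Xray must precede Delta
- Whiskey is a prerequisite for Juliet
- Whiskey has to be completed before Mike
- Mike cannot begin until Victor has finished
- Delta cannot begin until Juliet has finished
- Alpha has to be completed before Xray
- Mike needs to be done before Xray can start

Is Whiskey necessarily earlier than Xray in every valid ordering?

Yes

Tracing the constraints gives a chain: Whiskey → Mike → Xray.
So Whiskey must precede Xray in any valid ordering.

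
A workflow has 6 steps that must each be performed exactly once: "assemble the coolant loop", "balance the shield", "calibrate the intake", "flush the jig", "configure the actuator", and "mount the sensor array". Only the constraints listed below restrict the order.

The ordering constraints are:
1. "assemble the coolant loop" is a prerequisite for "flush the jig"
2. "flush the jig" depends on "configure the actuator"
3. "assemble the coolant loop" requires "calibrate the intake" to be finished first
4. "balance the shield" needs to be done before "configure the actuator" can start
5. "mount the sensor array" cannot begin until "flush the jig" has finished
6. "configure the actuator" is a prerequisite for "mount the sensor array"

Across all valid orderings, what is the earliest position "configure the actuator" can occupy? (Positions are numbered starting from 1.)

Working backwards through the constraints from "configure the actuator", its only required predecessor is "balance the shield".
With 1 mandatory predecessor, the earliest "configure the actuator" can sit is position 1+1 = 2, and placing just that one first achieves it.

2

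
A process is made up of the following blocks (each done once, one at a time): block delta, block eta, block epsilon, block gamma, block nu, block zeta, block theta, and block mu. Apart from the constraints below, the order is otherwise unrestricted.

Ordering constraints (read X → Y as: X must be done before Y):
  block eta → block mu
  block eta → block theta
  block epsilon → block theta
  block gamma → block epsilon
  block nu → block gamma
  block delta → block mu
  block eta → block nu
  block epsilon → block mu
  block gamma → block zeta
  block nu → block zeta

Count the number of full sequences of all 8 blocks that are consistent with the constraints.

49

The blocks with no prerequisites are block delta, block eta; any of them can be placed first.
Counting all ways to extend the partial order to a total order gives 49.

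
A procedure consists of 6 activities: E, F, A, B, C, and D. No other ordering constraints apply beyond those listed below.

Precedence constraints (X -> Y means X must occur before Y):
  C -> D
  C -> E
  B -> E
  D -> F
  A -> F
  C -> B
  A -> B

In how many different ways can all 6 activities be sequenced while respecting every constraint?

15

The activities with no prerequisites are A, C; any of them can be placed first.
Counting all ways to extend the partial order to a total order gives 15.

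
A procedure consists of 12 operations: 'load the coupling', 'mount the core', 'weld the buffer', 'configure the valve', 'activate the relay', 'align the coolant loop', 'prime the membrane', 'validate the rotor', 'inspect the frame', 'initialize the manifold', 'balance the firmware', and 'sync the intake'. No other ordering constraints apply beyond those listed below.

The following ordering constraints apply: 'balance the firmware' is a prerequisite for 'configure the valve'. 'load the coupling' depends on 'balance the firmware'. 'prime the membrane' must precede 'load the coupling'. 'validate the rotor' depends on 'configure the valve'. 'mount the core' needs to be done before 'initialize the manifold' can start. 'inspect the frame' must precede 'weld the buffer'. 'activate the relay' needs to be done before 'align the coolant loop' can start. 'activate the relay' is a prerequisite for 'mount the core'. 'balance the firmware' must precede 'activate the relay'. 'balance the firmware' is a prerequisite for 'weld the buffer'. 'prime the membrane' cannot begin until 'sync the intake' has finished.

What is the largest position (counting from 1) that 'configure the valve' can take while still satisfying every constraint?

11

The only operation forced after 'configure the valve' (directly or by a chain) is 'validate the rotor'.
With 1 mandatory successor out of 12 operations total, the latest slot for 'configure the valve' is 12−1 = 11, and it's reachable by doing all non-successors before 'configure the valve'.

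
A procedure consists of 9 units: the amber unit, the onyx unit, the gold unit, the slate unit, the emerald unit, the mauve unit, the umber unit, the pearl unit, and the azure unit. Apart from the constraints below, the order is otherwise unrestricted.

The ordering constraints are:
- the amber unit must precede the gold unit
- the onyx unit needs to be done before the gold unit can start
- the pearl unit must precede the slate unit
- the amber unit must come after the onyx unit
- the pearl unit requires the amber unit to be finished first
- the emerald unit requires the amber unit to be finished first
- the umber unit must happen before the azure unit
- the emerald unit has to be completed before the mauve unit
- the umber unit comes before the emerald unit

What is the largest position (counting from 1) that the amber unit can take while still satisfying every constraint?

Every unit that must follow the amber unit has to come after it. Tracing all chains starting from the amber unit, those units are: the gold unit, the slate unit, the emerald unit, the mauve unit, the pearl unit — 5 in total.
With 5 mandatory successors out of 9 units total, the latest slot for the amber unit is 9−5 = 4, and it's reachable by doing all non-successors before the amber unit.

4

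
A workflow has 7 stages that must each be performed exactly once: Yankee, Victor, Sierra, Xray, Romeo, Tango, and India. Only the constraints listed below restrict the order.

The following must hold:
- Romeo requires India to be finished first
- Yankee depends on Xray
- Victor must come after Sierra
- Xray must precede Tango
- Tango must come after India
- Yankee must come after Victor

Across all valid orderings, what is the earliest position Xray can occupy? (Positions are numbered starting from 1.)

1

No constraint forces any other stage before Xray, so it can be placed first.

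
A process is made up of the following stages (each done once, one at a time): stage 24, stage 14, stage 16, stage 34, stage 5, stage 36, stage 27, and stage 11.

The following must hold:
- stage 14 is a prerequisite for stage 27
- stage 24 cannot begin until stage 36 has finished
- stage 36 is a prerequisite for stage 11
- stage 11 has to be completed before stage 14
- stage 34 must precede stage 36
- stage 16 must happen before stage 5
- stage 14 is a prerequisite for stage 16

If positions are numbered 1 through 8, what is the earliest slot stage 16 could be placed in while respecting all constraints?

5

Every stage that must precede stage 16 has to come before it. Tracing all chains that end at stage 16, those stages are: stage 14, stage 34, stage 36, stage 11 — 4 in total.
So at minimum 4 stages come before stage 16, putting stage 16 no earlier than position 5. That position is achievable by scheduling exactly those predecessors first.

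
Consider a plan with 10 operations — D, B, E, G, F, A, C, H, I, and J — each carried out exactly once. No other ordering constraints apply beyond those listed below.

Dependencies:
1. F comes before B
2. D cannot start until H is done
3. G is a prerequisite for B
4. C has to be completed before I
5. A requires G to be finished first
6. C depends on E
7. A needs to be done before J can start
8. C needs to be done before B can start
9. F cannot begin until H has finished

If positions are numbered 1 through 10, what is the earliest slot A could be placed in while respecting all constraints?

Working backwards through the constraints from A, its only required predecessor is G.
With 1 mandatory predecessor, the earliest A can sit is position 1+1 = 2, and placing just that one first achieves it.

2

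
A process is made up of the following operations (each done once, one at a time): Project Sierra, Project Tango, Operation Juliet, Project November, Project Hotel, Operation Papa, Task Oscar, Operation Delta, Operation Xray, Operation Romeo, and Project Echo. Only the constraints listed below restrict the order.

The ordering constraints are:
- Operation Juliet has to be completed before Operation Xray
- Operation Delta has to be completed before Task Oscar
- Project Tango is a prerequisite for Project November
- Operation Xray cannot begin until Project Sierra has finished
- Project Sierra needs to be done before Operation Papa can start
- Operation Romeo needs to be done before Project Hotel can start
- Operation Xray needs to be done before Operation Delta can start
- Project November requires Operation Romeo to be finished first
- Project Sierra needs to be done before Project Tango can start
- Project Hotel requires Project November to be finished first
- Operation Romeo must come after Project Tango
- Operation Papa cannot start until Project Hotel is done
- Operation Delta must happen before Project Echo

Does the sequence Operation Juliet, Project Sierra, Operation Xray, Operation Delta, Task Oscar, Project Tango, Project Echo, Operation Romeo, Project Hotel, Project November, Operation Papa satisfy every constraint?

In the proposed order, Project Hotel appears before Project November.
That contradicts the constraint that Project November must precede Project Hotel.

No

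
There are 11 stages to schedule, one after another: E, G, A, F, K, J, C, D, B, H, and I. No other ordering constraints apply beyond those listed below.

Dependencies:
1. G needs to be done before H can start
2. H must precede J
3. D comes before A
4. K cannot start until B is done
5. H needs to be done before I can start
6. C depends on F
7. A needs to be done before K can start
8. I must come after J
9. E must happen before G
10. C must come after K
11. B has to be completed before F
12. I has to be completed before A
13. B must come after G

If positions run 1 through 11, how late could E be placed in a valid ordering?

2

Following every chain forward from E, the stages that must come later are G, A, F, K, J, C, B, H, I — 9 of them.
With 9 mandatory successors out of 11 stages total, the latest slot for E is 11−9 = 2, and it's reachable by doing all non-successors before E.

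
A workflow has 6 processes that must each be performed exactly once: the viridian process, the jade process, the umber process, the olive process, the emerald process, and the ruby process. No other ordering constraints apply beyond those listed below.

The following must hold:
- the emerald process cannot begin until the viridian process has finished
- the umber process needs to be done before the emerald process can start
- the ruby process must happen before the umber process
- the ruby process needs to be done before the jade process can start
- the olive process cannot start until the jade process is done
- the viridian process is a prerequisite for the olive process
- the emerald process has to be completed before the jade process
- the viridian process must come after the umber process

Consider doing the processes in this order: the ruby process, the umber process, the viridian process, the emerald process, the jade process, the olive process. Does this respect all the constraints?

Every stated constraint is respected: the ruby process sits at position 1, ahead of the jade process at position 5, and each of the other listed pairs likewise has the predecessor earlier in the sequence.

Yes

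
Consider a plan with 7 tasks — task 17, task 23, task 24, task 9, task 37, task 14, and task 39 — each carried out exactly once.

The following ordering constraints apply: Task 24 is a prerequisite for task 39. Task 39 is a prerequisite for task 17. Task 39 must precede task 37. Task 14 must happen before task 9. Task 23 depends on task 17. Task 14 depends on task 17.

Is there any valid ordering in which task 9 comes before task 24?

No

The constraints give a chain task 24 → task 39 → task 17 → task 14 → task 9, which forces task 24 before task 9.
Hence task 9 can never be scheduled before task 24.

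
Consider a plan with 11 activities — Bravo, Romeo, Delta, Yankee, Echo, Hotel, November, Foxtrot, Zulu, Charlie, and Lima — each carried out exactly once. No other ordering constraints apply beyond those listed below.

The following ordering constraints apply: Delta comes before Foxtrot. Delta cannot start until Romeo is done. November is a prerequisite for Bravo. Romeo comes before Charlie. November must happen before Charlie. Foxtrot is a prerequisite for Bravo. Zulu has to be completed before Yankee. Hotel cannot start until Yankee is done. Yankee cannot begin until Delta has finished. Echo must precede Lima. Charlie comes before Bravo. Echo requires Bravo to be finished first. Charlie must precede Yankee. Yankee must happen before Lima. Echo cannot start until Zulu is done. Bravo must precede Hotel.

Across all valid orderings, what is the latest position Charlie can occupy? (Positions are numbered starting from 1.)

6

The activities that are forced after Charlie, directly or by a chain of constraints, are Bravo, Yankee, Echo, Hotel, Lima. That's 5 activities.
With 5 mandatory successors out of 11 activities total, the latest slot for Charlie is 11−5 = 6, and it's reachable by doing all non-successors before Charlie.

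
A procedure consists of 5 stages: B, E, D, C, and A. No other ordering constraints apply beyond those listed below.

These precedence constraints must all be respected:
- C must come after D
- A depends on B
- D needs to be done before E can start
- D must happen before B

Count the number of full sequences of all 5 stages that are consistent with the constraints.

12

D is the only stage with nothing required before it, so every ordering starts there.
Enumerating by repeatedly choosing an available stage (one whose prerequisites are all placed) gives 12 distinct complete orderings.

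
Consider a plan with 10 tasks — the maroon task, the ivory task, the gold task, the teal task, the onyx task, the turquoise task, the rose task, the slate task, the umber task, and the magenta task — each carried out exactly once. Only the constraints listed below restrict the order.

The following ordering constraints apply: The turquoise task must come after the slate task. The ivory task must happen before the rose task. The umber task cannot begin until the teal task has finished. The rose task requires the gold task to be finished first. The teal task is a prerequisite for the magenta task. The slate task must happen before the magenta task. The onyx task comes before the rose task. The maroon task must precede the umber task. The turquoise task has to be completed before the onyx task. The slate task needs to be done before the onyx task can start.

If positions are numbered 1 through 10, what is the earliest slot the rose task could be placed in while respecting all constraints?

6

The tasks that are forced before the rose task, directly or transitively, are the ivory task, the gold task, the onyx task, the turquoise task, the slate task. That's 5 tasks.
With 5 mandatory predecessors, the earliest the rose task can sit is position 5+1 = 6, and placing just those 5 first achieves it.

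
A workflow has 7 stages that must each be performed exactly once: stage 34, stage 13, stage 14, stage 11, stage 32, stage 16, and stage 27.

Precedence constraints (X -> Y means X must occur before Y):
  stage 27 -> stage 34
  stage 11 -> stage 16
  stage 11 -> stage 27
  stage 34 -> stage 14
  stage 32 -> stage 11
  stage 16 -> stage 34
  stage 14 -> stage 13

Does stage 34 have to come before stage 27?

No

In fact the dependencies run the other way: stage 27 → stage 34.
So stage 34 never precedes stage 27.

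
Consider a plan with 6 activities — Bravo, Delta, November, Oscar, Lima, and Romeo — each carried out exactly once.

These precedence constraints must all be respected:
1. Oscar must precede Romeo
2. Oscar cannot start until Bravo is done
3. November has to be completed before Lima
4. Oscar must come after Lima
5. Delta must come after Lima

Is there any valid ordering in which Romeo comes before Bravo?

Following Bravo → Oscar → Romeo, Bravo must precede Romeo in every valid ordering.
Hence Romeo can never be scheduled before Bravo.

No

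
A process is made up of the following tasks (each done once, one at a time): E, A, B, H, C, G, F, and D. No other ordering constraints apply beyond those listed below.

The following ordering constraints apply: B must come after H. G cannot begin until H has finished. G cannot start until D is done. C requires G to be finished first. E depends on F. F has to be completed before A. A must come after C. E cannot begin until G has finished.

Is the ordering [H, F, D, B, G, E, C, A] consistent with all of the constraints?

Checking each listed constraint against this order: for instance, F is in position 2 and A in position 8, so that constraint holds — and the remaining constraints check out the same way.

Yes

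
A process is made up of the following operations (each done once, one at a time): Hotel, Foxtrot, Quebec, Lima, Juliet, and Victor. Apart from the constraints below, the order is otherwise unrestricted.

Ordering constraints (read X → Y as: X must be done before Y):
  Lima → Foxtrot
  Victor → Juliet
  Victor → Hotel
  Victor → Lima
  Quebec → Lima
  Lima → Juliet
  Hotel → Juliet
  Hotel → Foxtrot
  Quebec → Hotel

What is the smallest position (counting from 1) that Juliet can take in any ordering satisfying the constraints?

The operations that are forced before Juliet, directly or transitively, are Hotel, Quebec, Lima, Victor. That's 4 operations.
So at minimum 4 operations come before Juliet, putting Juliet no earlier than position 5. That position is achievable by scheduling exactly those predecessors first.

5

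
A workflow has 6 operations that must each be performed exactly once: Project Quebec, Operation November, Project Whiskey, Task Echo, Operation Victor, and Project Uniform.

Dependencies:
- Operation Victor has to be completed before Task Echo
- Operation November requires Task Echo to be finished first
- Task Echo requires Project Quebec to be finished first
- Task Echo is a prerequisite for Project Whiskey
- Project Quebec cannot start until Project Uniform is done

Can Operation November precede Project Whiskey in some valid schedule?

Yes

The constraints leave Operation November and Project Whiskey unordered relative to each other; nothing requires Project Whiskey earlier.
So a valid ordering placing Operation November earlier than Project Whiskey exists.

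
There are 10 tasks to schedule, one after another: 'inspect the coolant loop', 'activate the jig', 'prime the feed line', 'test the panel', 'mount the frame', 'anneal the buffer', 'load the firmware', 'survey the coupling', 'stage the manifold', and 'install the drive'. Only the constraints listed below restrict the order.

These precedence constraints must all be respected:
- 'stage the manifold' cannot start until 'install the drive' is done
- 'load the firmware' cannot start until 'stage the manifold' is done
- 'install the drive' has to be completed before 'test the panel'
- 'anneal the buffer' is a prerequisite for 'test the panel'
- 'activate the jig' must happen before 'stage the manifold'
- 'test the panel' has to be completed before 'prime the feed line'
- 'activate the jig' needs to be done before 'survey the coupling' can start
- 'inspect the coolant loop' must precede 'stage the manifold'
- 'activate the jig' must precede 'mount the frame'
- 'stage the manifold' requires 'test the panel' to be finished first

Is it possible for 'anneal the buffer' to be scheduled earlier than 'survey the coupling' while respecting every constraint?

No chain of constraints runs from 'survey the coupling' to 'anneal the buffer', so 'survey the coupling' is not required to come first.
So a valid ordering placing 'anneal the buffer' earlier than 'survey the coupling' exists.

Yes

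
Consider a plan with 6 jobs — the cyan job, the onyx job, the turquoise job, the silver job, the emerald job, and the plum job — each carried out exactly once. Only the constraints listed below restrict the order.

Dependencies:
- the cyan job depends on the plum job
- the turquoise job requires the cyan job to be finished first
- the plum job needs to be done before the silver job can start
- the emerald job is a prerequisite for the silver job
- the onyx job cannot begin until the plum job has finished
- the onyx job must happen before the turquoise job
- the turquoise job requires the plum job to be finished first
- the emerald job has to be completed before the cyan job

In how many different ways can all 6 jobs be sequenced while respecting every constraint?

19

2 jobs have no prerequisites (the emerald job, the plum job), so any of them could come first.
Counting all ways to extend the partial order to a total order gives 19.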